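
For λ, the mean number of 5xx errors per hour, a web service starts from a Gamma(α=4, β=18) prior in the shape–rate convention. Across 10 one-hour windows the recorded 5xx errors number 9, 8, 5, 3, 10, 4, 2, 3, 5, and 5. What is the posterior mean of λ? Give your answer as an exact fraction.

Total count: 9 + 8 + 5 + 3 + 10 + 4 + 2 + 3 + 5 + 5 = 54.
Total exposure: 10 hours.
Posterior: α' = 4 + 54 = 58, β' = 18 + 10 = 28.
Posterior mean = α'/β' = 58/28 = 29/14.

29/14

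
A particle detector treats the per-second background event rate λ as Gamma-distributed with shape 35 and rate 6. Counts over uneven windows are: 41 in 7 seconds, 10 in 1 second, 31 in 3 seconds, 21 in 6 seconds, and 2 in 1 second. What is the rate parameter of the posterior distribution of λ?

24

Total count: 41 + 10 + 31 + 21 + 2 = 105.
Total exposure: 7 + 1 + 3 + 6 + 1 = 18 seconds.
Conjugate update: add total count to the shape and total exposure to the rate, giving Gamma(140, 24).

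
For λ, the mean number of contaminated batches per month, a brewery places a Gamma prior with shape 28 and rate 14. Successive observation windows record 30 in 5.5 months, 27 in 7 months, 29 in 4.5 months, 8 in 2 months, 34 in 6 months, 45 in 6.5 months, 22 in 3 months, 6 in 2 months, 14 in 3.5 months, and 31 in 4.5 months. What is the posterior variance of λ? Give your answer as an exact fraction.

Total count: 30 + 27 + 29 + 8 + 34 + 45 + 22 + 6 + 14 + 31 = 246.
Total exposure: 5.5 + 7 + 4.5 + 2 + 6 + 6.5 + 3 + 2 + 3.5 + 4.5 = 44.5 months.
Posterior: α' = 28 + 246 = 274, β' = 14 + 44.5 = 117/2.
Posterior variance = α'/β'² = 274/(13689/4) = 1096/13689.

1096/13689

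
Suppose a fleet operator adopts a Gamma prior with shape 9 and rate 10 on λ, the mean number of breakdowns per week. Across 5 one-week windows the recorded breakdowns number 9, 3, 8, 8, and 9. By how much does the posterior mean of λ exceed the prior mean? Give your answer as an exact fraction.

13/6

Total count: 9 + 3 + 8 + 8 + 9 = 37.
Total exposure: 5 weeks.
Conjugate update: add total count to the shape and total exposure to the rate, giving Gamma(46, 15).
Posterior mean = 46/15 = 46/15; prior mean = 9/10 = 9/10. Difference = 46/15 − 9/10 = 13/6.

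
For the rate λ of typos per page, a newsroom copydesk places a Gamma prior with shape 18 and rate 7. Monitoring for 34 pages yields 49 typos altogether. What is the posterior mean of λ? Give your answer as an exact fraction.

67/41

Total count 49 over total exposure 34 pages.
The Gamma prior is conjugate for the Poisson rate, so λ | data ~ Gamma(18+49, 7+34) = Gamma(67, 41).
Posterior mean = α'/β' = 67/41.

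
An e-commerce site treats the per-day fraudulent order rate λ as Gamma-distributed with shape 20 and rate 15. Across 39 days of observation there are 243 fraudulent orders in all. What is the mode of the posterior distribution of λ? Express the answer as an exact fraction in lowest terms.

Total count 243 over total exposure 39 days.
Conjugate update: add total count to the shape and total exposure to the rate, giving Gamma(263, 54).
Posterior mode = (α'−1)/β' = 262/54 = 131/27.

131/27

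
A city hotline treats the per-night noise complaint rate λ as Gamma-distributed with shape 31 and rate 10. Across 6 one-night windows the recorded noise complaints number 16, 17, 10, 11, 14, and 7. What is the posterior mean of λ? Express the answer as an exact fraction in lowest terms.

53/8

Total count: 16 + 17 + 10 + 11 + 14 + 7 = 75.
Total exposure: 6 nights.
By Gamma–Poisson conjugacy, the posterior is Gamma(α + Σx, β + Σt) = Gamma(31 + 75, 10 + 6) = Gamma(106, 16).
Posterior mean = α'/β' = 106/16 = 53/8.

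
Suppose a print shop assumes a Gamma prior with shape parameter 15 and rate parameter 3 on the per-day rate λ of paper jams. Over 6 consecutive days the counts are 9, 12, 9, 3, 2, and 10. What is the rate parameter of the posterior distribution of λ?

Total count: 9 + 12 + 9 + 3 + 2 + 10 = 45.
Total exposure: 6 days.
Gamma(α, β) with Poisson data over total exposure Σt gives posterior Gamma(α+Σx, β+Σt) = Gamma(60, 9).

9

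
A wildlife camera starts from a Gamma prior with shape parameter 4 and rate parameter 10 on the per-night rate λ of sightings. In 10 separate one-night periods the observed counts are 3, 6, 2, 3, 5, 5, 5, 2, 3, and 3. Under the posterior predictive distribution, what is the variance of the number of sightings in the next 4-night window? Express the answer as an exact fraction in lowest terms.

246/25

Total count: 3 + 6 + 2 + 3 + 5 + 5 + 5 + 2 + 3 + 3 = 37.
Total exposure: 10 nights.
The Gamma prior is conjugate for the Poisson rate, so λ | data ~ Gamma(4+37, 10+10) = Gamma(41, 20).
The posterior predictive for a window of length T is Negative Binomial with variance T·α'·(β'+T)/β'² = 4·41·24/400 = 246/25.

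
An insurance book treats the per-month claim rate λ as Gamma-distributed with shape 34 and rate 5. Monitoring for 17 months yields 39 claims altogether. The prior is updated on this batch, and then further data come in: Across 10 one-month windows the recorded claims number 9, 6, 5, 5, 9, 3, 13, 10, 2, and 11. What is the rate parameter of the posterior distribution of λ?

32

Total count 39 over total exposure 17 months.
After the first batch: Gamma(34 + 39, 5 + 17) = Gamma(73, 22).
Total count: 9 + 6 + 5 + 5 + 9 + 3 + 13 + 10 + 2 + 11 = 73.
Total exposure: 10 months.
After the second batch: Gamma(73 + 73, 22 + 10) = Gamma(146, 32).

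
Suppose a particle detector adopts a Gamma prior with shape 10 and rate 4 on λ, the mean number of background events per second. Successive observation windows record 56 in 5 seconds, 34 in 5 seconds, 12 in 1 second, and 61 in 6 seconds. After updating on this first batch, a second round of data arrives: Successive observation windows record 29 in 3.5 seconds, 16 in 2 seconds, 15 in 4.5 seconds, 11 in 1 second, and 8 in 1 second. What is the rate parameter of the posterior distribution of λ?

Total count: 56 + 34 + 12 + 61 = 163.
Total exposure: 5 + 5 + 1 + 6 = 17 seconds.
After the first batch: Gamma(10 + 163, 4 + 17) = Gamma(173, 21).
Total count: 29 + 16 + 15 + 11 + 8 = 79.
Total exposure: 3.5 + 2 + 4.5 + 1 + 1 = 12 seconds.
After the second batch: Gamma(173 + 79, 21 + 12) = Gamma(252, 33).

33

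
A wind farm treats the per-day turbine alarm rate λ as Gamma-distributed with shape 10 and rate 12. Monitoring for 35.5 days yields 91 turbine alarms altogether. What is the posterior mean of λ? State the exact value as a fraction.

Total count 91 over total exposure 35.5 days.
Conjugate update: add total count to the shape and total exposure to the rate, giving Gamma(101, 95/2).
Posterior mean = α'/β' = 101/(95/2) = 202/95.

202/95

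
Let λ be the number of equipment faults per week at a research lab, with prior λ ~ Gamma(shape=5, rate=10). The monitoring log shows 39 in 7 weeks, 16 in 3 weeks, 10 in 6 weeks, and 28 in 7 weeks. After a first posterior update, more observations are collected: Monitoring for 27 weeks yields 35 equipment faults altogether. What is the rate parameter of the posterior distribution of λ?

60

Total count: 39 + 16 + 10 + 28 = 93.
Total exposure: 7 + 3 + 6 + 7 = 23 weeks.
After the first batch: Gamma(5 + 93, 10 + 23) = Gamma(98, 33).
Total count 35 over total exposure 27 weeks.
After the second batch: Gamma(98 + 35, 33 + 27) = Gamma(133, 60).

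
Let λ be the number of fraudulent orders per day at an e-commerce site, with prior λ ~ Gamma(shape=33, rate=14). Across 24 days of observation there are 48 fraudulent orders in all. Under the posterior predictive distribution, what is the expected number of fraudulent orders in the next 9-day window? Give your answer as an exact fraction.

Total count 48 over total exposure 24 days.
Conjugate update: add total count to the shape and total exposure to the rate, giving Gamma(81, 38).
Predictive mean over a 9-day window = T·E[λ|data] = 9·81/38 = 729/38.

729/38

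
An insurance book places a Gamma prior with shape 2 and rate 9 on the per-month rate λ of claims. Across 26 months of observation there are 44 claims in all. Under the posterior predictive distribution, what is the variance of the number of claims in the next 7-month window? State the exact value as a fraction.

276/25

Total count 44 over total exposure 26 months.
Posterior: α' = 2 + 44 = 46, β' = 9 + 26 = 35.
The posterior predictive for a window of length T is Negative Binomial with variance T·α'·(β'+T)/β'² = 7·46·42/1225 = 276/25.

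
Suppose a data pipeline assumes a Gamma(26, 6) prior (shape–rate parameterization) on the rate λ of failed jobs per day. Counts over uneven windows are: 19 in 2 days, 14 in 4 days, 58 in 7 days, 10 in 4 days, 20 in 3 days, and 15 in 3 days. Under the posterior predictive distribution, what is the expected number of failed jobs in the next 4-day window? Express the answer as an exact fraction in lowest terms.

Total count: 19 + 14 + 58 + 10 + 20 + 15 = 136.
Total exposure: 2 + 4 + 7 + 4 + 3 + 3 = 23 days.
Gamma(α, β) with Poisson data over total exposure Σt gives posterior Gamma(α+Σx, β+Σt) = Gamma(162, 29).
Predictive mean over a 4-day window = T·E[λ|data] = 4·162/29 = 648/29.

648/29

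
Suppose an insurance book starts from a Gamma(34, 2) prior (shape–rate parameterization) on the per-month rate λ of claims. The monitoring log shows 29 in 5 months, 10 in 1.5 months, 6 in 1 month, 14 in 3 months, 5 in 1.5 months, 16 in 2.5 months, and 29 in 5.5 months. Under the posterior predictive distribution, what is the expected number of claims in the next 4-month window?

Total count: 29 + 10 + 6 + 14 + 5 + 16 + 29 = 109.
Total exposure: 5 + 1.5 + 1 + 3 + 1.5 + 2.5 + 5.5 = 20 months.
Gamma(α, β) with Poisson data over total exposure Σt gives posterior Gamma(α+Σx, β+Σt) = Gamma(143, 22).
Predictive mean over a 4-month window = T·E[λ|data] = 4·143/22 = 26.

26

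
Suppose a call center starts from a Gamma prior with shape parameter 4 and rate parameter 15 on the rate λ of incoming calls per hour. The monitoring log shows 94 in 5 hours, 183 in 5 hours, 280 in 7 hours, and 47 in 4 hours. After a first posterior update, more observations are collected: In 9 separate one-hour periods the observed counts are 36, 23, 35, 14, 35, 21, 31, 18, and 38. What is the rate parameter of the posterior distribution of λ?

Total count: 94 + 183 + 280 + 47 = 604.
Total exposure: 5 + 5 + 7 + 4 = 21 hours.
After the first batch: Gamma(4 + 604, 15 + 21) = Gamma(608, 36).
Total count: 36 + 23 + 35 + 14 + 35 + 21 + 31 + 18 + 38 = 251.
Total exposure: 9 hours.
After the second batch: Gamma(608 + 251, 36 + 9) = Gamma(859, 45).

45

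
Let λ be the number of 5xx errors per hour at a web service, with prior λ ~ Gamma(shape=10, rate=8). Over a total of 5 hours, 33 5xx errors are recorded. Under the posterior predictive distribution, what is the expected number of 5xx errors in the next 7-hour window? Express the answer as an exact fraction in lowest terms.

301/13

Total count 33 over total exposure 5 hours.
Gamma(α, β) with Poisson data over total exposure Σt gives posterior Gamma(α+Σx, β+Σt) = Gamma(43, 13).
Predictive mean over a 7-hour window = T·E[λ|data] = 7·43/13 = 301/13.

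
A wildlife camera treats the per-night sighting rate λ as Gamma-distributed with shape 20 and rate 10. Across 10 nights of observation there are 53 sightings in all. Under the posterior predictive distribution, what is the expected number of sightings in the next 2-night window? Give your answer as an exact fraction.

Total count 53 over total exposure 10 nights.
Posterior: α' = 20 + 53 = 73, β' = 10 + 10 = 20.
Predictive mean over a 2-night window = T·E[λ|data] = 2·73/20 = 73/10.

73/10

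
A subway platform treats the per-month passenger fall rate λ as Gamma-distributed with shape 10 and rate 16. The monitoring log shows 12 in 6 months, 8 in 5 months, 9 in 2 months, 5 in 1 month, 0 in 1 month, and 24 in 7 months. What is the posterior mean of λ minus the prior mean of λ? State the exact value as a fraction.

Total count: 12 + 8 + 9 + 5 + 0 + 24 = 58.
Total exposure: 6 + 5 + 2 + 1 + 1 + 7 = 22 months.
By Gamma–Poisson conjugacy, the posterior is Gamma(α + Σx, β + Σt) = Gamma(10 + 58, 16 + 22) = Gamma(68, 38).
Posterior mean = 68/38 = 34/19; prior mean = 10/16 = 5/8. Difference = 34/19 − 5/8 = 177/152.

177/152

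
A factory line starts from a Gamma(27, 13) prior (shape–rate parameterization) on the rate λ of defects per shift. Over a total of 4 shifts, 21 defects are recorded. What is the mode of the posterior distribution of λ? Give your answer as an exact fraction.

Total count 21 over total exposure 4 shifts.
Gamma(α, β) with Poisson data over total exposure Σt gives posterior Gamma(α+Σx, β+Σt) = Gamma(48, 17).
Posterior mode = (α'−1)/β' = 47/17.

47/17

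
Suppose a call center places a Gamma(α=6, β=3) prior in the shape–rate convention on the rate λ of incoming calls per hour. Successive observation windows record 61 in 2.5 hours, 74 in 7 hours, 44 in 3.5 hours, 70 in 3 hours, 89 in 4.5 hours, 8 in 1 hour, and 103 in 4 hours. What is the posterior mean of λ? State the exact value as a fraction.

Total count: 61 + 74 + 44 + 70 + 89 + 8 + 103 = 449.
Total exposure: 2.5 + 7 + 3.5 + 3 + 4.5 + 1 + 4 = 25.5 hours.
By Gamma–Poisson conjugacy, the posterior is Gamma(α + Σx, β + Σt) = Gamma(6 + 449, 3 + 25.5) = Gamma(455, 57/2).
Posterior mean = α'/β' = 455/(57/2) = 910/57.

910/57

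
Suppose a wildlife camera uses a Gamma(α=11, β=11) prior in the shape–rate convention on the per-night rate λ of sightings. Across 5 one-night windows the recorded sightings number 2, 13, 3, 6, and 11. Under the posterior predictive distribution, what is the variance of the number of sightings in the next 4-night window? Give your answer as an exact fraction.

115/8

Total count: 2 + 13 + 3 + 6 + 11 = 35.
Total exposure: 5 nights.
Conjugate update: add total count to the shape and total exposure to the rate, giving Gamma(46, 16).
The posterior predictive for a window of length T is Negative Binomial with variance T·α'·(β'+T)/β'² = 4·46·20/256 = 115/8.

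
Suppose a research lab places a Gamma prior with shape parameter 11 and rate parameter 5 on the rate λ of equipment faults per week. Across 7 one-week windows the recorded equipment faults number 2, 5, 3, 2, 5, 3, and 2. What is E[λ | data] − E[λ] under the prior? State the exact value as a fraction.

Total count: 2 + 5 + 3 + 2 + 5 + 3 + 2 = 22.
Total exposure: 7 weeks.
The Gamma prior is conjugate for the Poisson rate, so λ | data ~ Gamma(11+22, 5+7) = Gamma(33, 12).
Posterior mean = 33/12 = 11/4; prior mean = 11/5 = 11/5. Difference = 11/4 − 11/5 = 11/20.

11/20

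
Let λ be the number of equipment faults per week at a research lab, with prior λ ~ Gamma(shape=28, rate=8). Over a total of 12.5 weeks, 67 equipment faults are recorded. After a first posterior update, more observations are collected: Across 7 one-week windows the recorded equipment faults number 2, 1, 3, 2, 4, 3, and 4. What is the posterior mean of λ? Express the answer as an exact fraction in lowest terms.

Total count 67 over total exposure 12.5 weeks.
After the first batch: Gamma(28 + 67, 8 + 12.5) = Gamma(95, 41/2).
Total count: 2 + 1 + 3 + 2 + 4 + 3 + 4 = 19.
Total exposure: 7 weeks.
After the second batch: Gamma(95 + 19, 41/2 + 7) = Gamma(114, 55/2).
Posterior mean = α'/β' = 114/(55/2) = 228/55.

228/55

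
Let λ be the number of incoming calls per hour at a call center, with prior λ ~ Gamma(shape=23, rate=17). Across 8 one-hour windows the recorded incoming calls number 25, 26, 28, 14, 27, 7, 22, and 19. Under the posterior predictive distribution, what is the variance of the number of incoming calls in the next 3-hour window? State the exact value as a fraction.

16044/625

Total count: 25 + 26 + 28 + 14 + 27 + 7 + 22 + 19 = 168.
Total exposure: 8 hours.
Conjugate update: add total count to the shape and total exposure to the rate, giving Gamma(191, 25).
The posterior predictive for a window of length T is Negative Binomial with variance T·α'·(β'+T)/β'² = 3·191·28/625 = 16044/625.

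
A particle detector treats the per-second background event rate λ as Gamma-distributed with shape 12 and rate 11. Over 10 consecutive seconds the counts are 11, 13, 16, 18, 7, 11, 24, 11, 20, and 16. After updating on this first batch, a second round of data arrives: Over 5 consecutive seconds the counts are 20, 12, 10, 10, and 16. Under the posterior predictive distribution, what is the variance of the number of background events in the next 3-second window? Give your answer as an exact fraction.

19749/676

Total count: 11 + 13 + 16 + 18 + 7 + 11 + 24 + 11 + 20 + 16 = 147.
Total exposure: 10 seconds.
After the first batch: Gamma(12 + 147, 11 + 10) = Gamma(159, 21).
Total count: 20 + 12 + 10 + 10 + 16 = 68.
Total exposure: 5 seconds.
After the second batch: Gamma(159 + 68, 21 + 5) = Gamma(227, 26).
The posterior predictive for a window of length T is Negative Binomial with variance T·α'·(β'+T)/β'² = 3·227·29/676 = 19749/676.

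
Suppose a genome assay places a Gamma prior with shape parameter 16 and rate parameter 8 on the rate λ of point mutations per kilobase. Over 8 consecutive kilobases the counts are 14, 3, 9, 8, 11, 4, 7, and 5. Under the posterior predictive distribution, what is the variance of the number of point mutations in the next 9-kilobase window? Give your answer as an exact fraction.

Total count: 14 + 3 + 9 + 8 + 11 + 4 + 7 + 5 = 61.
Total exposure: 8 kilobases.
The Gamma prior is conjugate for the Poisson rate, so λ | data ~ Gamma(16+61, 8+8) = Gamma(77, 16).
The posterior predictive for a window of length T is Negative Binomial with variance T·α'·(β'+T)/β'² = 9·77·25/256 = 17325/256.

17325/256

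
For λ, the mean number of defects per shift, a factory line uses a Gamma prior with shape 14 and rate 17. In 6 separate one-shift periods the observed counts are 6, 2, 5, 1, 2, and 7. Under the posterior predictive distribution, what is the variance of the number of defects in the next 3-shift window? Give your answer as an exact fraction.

Total count: 6 + 2 + 5 + 1 + 2 + 7 = 23.
Total exposure: 6 shifts.
Posterior: α' = 14 + 23 = 37, β' = 17 + 6 = 23.
The posterior predictive for a window of length T is Negative Binomial with variance T·α'·(β'+T)/β'² = 3·37·26/529 = 2886/529.

2886/529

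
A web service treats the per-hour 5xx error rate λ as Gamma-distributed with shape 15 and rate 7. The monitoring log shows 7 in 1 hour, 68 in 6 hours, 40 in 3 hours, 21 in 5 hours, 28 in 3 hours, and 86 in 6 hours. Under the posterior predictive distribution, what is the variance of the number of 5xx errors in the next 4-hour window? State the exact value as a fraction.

Total count: 7 + 68 + 40 + 21 + 28 + 86 = 250.
Total exposure: 1 + 6 + 3 + 5 + 3 + 6 = 24 hours.
Gamma(α, β) with Poisson data over total exposure Σt gives posterior Gamma(α+Σx, β+Σt) = Gamma(265, 31).
The posterior predictive for a window of length T is Negative Binomial with variance T·α'·(β'+T)/β'² = 4·265·35/961 = 37100/961.

37100/961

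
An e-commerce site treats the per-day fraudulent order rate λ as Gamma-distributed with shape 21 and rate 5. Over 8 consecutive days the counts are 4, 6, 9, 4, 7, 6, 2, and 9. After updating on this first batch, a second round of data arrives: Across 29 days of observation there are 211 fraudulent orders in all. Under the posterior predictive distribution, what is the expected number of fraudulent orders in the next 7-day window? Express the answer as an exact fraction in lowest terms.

93/2

Total count: 4 + 6 + 9 + 4 + 7 + 6 + 2 + 9 = 47.
Total exposure: 8 days.
After the first batch: Gamma(21 + 47, 5 + 8) = Gamma(68, 13).
Total count 211 over total exposure 29 days.
After the second batch: Gamma(68 + 211, 13 + 29) = Gamma(279, 42).
Predictive mean over a 7-day window = T·E[λ|data] = 7·279/42 = 93/2.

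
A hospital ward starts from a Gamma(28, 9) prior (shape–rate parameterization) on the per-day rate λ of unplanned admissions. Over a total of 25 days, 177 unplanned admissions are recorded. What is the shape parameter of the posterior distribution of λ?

205

Total count 177 over total exposure 25 days.
Conjugate update: add total count to the shape and total exposure to the rate, giving Gamma(205, 34).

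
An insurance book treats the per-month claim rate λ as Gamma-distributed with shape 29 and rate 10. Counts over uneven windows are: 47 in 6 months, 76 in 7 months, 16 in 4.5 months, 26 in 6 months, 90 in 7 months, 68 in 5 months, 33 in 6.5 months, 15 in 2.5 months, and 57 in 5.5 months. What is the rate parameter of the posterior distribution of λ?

60

Total count: 47 + 76 + 16 + 26 + 90 + 68 + 33 + 15 + 57 = 428.
Total exposure: 6 + 7 + 4.5 + 6 + 7 + 5 + 6.5 + 2.5 + 5.5 = 50 months.
The Gamma prior is conjugate for the Poisson rate, so λ | data ~ Gamma(29+428, 10+50) = Gamma(457, 60).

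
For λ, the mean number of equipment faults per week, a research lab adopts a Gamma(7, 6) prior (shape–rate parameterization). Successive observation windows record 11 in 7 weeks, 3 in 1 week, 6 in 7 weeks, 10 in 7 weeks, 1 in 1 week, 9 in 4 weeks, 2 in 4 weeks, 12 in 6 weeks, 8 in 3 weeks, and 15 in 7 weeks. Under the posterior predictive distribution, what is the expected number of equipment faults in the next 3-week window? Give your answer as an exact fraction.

252/53

Total count: 11 + 3 + 6 + 10 + 1 + 9 + 2 + 12 + 8 + 15 = 77.
Total exposure: 7 + 1 + 7 + 7 + 1 + 4 + 4 + 6 + 3 + 7 = 47 weeks.
Posterior: α' = 7 + 77 = 84, β' = 6 + 47 = 53.
Predictive mean over a 3-week window = T·E[λ|data] = 3·84/53 = 252/53.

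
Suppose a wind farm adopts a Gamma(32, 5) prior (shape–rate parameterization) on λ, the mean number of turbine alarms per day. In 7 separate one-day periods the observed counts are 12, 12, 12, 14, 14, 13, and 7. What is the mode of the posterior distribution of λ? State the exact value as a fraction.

115/12

Total count: 12 + 12 + 12 + 14 + 14 + 13 + 7 = 84.
Total exposure: 7 days.
Posterior: α' = 32 + 84 = 116, β' = 5 + 7 = 12.
Posterior mode = (α'−1)/β' = 115/12.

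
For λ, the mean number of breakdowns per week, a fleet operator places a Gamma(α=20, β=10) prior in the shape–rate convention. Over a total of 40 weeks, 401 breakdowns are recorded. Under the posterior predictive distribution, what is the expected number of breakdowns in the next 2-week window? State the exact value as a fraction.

Total count 401 over total exposure 40 weeks.
By Gamma–Poisson conjugacy, the posterior is Gamma(α + Σx, β + Σt) = Gamma(20 + 401, 10 + 40) = Gamma(421, 50).
Predictive mean over a 2-week window = T·E[λ|data] = 2·421/50 = 421/25.

421/25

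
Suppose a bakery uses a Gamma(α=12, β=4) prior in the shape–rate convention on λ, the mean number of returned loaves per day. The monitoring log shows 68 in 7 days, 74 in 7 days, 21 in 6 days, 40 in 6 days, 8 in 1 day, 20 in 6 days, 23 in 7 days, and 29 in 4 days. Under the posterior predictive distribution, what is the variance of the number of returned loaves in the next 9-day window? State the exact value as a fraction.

16815/256

Total count: 68 + 74 + 21 + 40 + 8 + 20 + 23 + 29 = 283.
Total exposure: 7 + 7 + 6 + 6 + 1 + 6 + 7 + 4 = 44 days.
Conjugate update: add total count to the shape and total exposure to the rate, giving Gamma(295, 48).
The posterior predictive for a window of length T is Negative Binomial with variance T·α'·(β'+T)/β'² = 9·295·57/2304 = 16815/256.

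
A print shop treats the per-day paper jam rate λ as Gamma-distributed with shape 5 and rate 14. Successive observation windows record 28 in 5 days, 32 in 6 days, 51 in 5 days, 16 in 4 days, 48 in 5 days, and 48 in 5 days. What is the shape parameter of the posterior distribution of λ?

228

Total count: 28 + 32 + 51 + 16 + 48 + 48 = 223.
Total exposure: 5 + 6 + 5 + 4 + 5 + 5 = 30 days.
Gamma(α, β) with Poisson data over total exposure Σt gives posterior Gamma(α+Σx, β+Σt) = Gamma(228, 44).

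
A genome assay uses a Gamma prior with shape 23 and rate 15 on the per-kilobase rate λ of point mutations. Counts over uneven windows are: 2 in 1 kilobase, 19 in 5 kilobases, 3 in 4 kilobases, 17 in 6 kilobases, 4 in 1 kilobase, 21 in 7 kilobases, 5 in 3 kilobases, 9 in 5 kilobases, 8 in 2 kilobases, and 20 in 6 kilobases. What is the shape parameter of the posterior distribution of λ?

131

Total count: 2 + 19 + 3 + 17 + 4 + 21 + 5 + 9 + 8 + 20 = 108.
Total exposure: 1 + 5 + 4 + 6 + 1 + 7 + 3 + 5 + 2 + 6 = 40 kilobases.
Gamma(α, β) with Poisson data over total exposure Σt gives posterior Gamma(α+Σx, β+Σt) = Gamma(131, 55).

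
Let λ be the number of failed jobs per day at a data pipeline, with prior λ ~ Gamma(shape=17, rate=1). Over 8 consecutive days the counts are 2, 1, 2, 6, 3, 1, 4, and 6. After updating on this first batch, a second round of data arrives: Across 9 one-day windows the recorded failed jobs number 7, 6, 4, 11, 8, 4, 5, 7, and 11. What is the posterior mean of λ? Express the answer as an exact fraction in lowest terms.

Total count: 2 + 1 + 2 + 6 + 3 + 1 + 4 + 6 = 25.
Total exposure: 8 days.
After the first batch: Gamma(17 + 25, 1 + 8) = Gamma(42, 9).
Total count: 7 + 6 + 4 + 11 + 8 + 4 + 5 + 7 + 11 = 63.
Total exposure: 9 days.
After the second batch: Gamma(42 + 63, 9 + 9) = Gamma(105, 18).
Posterior mean = α'/β' = 105/18 = 35/6.

35/6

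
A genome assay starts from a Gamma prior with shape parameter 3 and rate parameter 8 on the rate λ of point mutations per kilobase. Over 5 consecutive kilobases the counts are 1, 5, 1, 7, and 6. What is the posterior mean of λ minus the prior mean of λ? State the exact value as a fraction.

145/104

Total count: 1 + 5 + 1 + 7 + 6 = 20.
Total exposure: 5 kilobases.
Posterior: α' = 3 + 20 = 23, β' = 8 + 5 = 13.
Posterior mean = 23/13 = 23/13; prior mean = 3/8 = 3/8. Difference = 23/13 − 3/8 = 145/104.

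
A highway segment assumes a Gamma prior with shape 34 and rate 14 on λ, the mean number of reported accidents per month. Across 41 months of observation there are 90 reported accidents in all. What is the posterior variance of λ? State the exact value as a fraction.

124/3025

Total count 90 over total exposure 41 months.
The Gamma prior is conjugate for the Poisson rate, so λ | data ~ Gamma(34+90, 14+41) = Gamma(124, 55).
Posterior variance = α'/β'² = 124/3025.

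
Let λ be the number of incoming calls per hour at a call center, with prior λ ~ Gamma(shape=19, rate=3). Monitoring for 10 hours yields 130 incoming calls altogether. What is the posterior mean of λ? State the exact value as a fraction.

Total count 130 over total exposure 10 hours.
Conjugate update: add total count to the shape and total exposure to the rate, giving Gamma(149, 13).
Posterior mean = α'/β' = 149/13.

149/13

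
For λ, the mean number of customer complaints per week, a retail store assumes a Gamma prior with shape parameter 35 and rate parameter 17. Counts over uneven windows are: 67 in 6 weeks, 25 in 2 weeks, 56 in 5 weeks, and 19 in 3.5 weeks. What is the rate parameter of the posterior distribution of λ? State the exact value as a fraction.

67/2

Total count: 67 + 25 + 56 + 19 = 167.
Total exposure: 6 + 2 + 5 + 3.5 = 16.5 weeks.
By Gamma–Poisson conjugacy, the posterior is Gamma(α + Σx, β + Σt) = Gamma(35 + 167, 17 + 16.5) = Gamma(202, 67/2).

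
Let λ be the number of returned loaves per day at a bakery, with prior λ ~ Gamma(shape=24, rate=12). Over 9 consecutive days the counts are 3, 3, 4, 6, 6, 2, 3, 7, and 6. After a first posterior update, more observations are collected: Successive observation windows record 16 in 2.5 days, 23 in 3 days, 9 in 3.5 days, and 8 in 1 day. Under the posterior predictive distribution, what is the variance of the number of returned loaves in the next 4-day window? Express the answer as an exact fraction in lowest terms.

16800/961

Total count: 3 + 3 + 4 + 6 + 6 + 2 + 3 + 7 + 6 = 40.
Total exposure: 9 days.
After the first batch: Gamma(24 + 40, 12 + 9) = Gamma(64, 21).
Total count: 16 + 23 + 9 + 8 = 56.
Total exposure: 2.5 + 3 + 3.5 + 1 = 10 days.
After the second batch: Gamma(64 + 56, 21 + 10) = Gamma(120, 31).
The posterior predictive for a window of length T is Negative Binomial with variance T·α'·(β'+T)/β'² = 4·120·35/961 = 16800/961.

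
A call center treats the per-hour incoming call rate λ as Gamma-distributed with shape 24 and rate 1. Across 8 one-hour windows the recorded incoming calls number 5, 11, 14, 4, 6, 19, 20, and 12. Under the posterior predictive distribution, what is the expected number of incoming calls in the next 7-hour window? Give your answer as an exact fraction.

Total count: 5 + 11 + 14 + 4 + 6 + 19 + 20 + 12 = 91.
Total exposure: 8 hours.
The Gamma prior is conjugate for the Poisson rate, so λ | data ~ Gamma(24+91, 1+8) = Gamma(115, 9).
Predictive mean over a 7-hour window = T·E[λ|data] = 7·115/9 = 805/9.

805/9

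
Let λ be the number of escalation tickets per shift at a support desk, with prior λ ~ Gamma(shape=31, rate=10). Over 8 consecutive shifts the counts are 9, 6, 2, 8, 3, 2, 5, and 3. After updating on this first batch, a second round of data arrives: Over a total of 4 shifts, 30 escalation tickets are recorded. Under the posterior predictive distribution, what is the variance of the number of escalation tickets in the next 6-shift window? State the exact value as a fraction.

378/11

Total count: 9 + 6 + 2 + 8 + 3 + 2 + 5 + 3 = 38.
Total exposure: 8 shifts.
After the first batch: Gamma(31 + 38, 10 + 8) = Gamma(69, 18).
Total count 30 over total exposure 4 shifts.
After the second batch: Gamma(69 + 30, 18 + 4) = Gamma(99, 22).
The posterior predictive for a window of length T is Negative Binomial with variance T·α'·(β'+T)/β'² = 6·99·28/484 = 378/11.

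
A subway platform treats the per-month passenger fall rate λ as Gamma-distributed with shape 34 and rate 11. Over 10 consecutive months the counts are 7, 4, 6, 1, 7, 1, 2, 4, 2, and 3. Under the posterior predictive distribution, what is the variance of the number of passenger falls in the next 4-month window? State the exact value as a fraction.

Total count: 7 + 4 + 6 + 1 + 7 + 1 + 2 + 4 + 2 + 3 = 37.
Total exposure: 10 months.
Posterior: α' = 34 + 37 = 71, β' = 11 + 10 = 21.
The posterior predictive for a window of length T is Negative Binomial with variance T·α'·(β'+T)/β'² = 4·71·25/441 = 7100/441.

7100/441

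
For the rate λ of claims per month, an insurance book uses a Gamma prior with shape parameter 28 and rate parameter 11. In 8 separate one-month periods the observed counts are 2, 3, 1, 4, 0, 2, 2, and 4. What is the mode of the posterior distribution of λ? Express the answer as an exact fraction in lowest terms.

Total count: 2 + 3 + 1 + 4 + 0 + 2 + 2 + 4 = 18.
Total exposure: 8 months.
The Gamma prior is conjugate for the Poisson rate, so λ | data ~ Gamma(28+18, 11+8) = Gamma(46, 19).
Posterior mode = (α'−1)/β' = 45/19.

45/19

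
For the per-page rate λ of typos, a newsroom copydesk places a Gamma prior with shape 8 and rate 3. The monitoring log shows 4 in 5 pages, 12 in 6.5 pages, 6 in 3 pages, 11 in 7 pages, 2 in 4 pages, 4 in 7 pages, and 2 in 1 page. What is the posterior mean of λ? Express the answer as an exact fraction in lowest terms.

Total count: 4 + 12 + 6 + 11 + 2 + 4 + 2 = 41.
Total exposure: 5 + 6.5 + 3 + 7 + 4 + 7 + 1 = 33.5 pages.
By Gamma–Poisson conjugacy, the posterior is Gamma(α + Σx, β + Σt) = Gamma(8 + 41, 3 + 33.5) = Gamma(49, 73/2).
Posterior mean = α'/β' = 49/(73/2) = 98/73.

98/73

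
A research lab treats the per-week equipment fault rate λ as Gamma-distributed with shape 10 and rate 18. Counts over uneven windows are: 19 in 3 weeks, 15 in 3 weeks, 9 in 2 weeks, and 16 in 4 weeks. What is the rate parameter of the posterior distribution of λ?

Total count: 19 + 15 + 9 + 16 = 59.
Total exposure: 3 + 3 + 2 + 4 = 12 weeks.
Gamma(α, β) with Poisson data over total exposure Σt gives posterior Gamma(α+Σx, β+Σt) = Gamma(69, 30).

30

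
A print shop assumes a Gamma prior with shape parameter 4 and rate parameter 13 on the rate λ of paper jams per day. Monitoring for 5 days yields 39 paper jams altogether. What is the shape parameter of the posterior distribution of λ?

Total count 39 over total exposure 5 days.
Gamma(α, β) with Poisson data over total exposure Σt gives posterior Gamma(α+Σx, β+Σt) = Gamma(43, 18).

43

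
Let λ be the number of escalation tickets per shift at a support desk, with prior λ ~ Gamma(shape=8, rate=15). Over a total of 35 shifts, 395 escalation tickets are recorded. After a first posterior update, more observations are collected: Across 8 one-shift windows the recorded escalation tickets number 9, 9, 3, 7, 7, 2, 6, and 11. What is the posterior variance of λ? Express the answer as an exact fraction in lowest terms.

Total count 395 over total exposure 35 shifts.
After the first batch: Gamma(8 + 395, 15 + 35) = Gamma(403, 50).
Total count: 9 + 9 + 3 + 7 + 7 + 2 + 6 + 11 = 54.
Total exposure: 8 shifts.
After the second batch: Gamma(403 + 54, 50 + 8) = Gamma(457, 58).
Posterior variance = α'/β'² = 457/3364.

457/3364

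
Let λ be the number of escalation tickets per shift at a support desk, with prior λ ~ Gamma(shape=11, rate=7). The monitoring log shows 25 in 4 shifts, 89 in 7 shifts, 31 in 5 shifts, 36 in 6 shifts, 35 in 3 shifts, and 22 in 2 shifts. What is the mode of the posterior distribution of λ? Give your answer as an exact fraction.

124/17

Total count: 25 + 89 + 31 + 36 + 35 + 22 = 238.
Total exposure: 4 + 7 + 5 + 6 + 3 + 2 = 27 shifts.
By Gamma–Poisson conjugacy, the posterior is Gamma(α + Σx, β + Σt) = Gamma(11 + 238, 7 + 27) = Gamma(249, 34).
Posterior mode = (α'−1)/β' = 248/34 = 124/17.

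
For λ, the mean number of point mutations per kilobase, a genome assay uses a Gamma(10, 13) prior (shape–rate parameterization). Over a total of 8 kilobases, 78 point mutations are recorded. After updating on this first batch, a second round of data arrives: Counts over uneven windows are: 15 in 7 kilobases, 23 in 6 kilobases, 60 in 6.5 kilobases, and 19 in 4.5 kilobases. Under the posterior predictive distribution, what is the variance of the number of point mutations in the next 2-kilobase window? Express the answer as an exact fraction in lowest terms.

Total count 78 over total exposure 8 kilobases.
After the first batch: Gamma(10 + 78, 13 + 8) = Gamma(88, 21).
Total count: 15 + 23 + 60 + 19 = 117.
Total exposure: 7 + 6 + 6.5 + 4.5 = 24 kilobases.
After the second batch: Gamma(88 + 117, 21 + 24) = Gamma(205, 45).
The posterior predictive for a window of length T is Negative Binomial with variance T·α'·(β'+T)/β'² = 2·205·47/2025 = 3854/405.

3854/405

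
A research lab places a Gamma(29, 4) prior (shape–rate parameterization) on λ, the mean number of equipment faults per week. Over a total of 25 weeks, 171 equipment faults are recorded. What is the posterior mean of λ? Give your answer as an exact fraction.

Total count 171 over total exposure 25 weeks.
Posterior: α' = 29 + 171 = 200, β' = 4 + 25 = 29.
Posterior mean = α'/β' = 200/29.

200/29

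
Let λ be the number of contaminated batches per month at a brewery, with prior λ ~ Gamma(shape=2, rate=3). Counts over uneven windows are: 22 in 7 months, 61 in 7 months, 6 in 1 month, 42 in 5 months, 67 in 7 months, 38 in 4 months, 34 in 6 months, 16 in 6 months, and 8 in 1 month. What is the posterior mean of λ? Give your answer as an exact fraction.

296/47

Total count: 22 + 61 + 6 + 42 + 67 + 38 + 34 + 16 + 8 = 294.
Total exposure: 7 + 7 + 1 + 5 + 7 + 4 + 6 + 6 + 1 = 44 months.
The Gamma prior is conjugate for the Poisson rate, so λ | data ~ Gamma(2+294, 3+44) = Gamma(296, 47).
Posterior mean = α'/β' = 296/47.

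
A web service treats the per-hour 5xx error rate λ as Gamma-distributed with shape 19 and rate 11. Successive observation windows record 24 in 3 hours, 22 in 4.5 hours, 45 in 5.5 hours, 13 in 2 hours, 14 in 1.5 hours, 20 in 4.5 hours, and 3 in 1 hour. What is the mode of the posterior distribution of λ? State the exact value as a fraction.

53/11

Total count: 24 + 22 + 45 + 13 + 14 + 20 + 3 = 141.
Total exposure: 3 + 4.5 + 5.5 + 2 + 1.5 + 4.5 + 1 = 22 hours.
Gamma(α, β) with Poisson data over total exposure Σt gives posterior Gamma(α+Σx, β+Σt) = Gamma(160, 33).
Posterior mode = (α'−1)/β' = 159/33 = 53/11.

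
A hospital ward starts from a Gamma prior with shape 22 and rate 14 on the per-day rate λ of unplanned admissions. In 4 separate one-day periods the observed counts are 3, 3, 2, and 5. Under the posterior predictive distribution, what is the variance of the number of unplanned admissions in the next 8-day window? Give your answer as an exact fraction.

Total count: 3 + 3 + 2 + 5 = 13.
Total exposure: 4 days.
By Gamma–Poisson conjugacy, the posterior is Gamma(α + Σx, β + Σt) = Gamma(22 + 13, 14 + 4) = Gamma(35, 18).
The posterior predictive for a window of length T is Negative Binomial with variance T·α'·(β'+T)/β'² = 8·35·26/324 = 1820/81.

1820/81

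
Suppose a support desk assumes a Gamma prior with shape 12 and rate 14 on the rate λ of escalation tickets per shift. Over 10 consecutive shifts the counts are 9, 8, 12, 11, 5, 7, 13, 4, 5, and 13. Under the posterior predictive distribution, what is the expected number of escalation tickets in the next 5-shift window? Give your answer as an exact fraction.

Total count: 9 + 8 + 12 + 11 + 5 + 7 + 13 + 4 + 5 + 13 = 87.
Total exposure: 10 shifts.
Posterior: α' = 12 + 87 = 99, β' = 14 + 10 = 24.
Predictive mean over a 5-shift window = T·E[λ|data] = 5·99/24 = 165/8.

165/8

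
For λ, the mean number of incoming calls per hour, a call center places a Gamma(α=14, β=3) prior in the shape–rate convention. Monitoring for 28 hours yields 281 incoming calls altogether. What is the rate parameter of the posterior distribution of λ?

Total count 281 over total exposure 28 hours.
Conjugate update: add total count to the shape and total exposure to the rate, giving Gamma(295, 31).

31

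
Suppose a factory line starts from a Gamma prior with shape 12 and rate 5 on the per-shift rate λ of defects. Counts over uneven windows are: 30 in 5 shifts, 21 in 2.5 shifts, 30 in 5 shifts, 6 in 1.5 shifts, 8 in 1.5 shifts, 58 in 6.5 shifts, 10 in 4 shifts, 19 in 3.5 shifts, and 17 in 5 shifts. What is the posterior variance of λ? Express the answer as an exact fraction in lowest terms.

Total count: 30 + 21 + 30 + 6 + 8 + 58 + 10 + 19 + 17 = 199.
Total exposure: 5 + 2.5 + 5 + 1.5 + 1.5 + 6.5 + 4 + 3.5 + 5 = 34.5 shifts.
Posterior: α' = 12 + 199 = 211, β' = 5 + 34.5 = 79/2.
Posterior variance = α'/β'² = 211/(6241/4) = 844/6241.

844/6241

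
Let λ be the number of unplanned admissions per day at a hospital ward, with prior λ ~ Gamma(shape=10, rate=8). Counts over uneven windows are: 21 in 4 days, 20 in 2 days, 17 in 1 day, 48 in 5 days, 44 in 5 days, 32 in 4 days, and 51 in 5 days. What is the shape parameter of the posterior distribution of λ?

Total count: 21 + 20 + 17 + 48 + 44 + 32 + 51 = 233.
Total exposure: 4 + 2 + 1 + 5 + 5 + 4 + 5 = 26 days.
Posterior: α' = 10 + 233 = 243, β' = 8 + 26 = 34.

243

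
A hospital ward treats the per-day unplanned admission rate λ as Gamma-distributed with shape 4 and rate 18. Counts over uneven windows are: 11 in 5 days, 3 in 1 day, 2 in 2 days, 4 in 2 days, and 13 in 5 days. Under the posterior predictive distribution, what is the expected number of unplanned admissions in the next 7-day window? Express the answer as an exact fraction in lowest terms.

Total count: 11 + 3 + 2 + 4 + 13 = 33.
Total exposure: 5 + 1 + 2 + 2 + 5 = 15 days.
The Gamma prior is conjugate for the Poisson rate, so λ | data ~ Gamma(4+33, 18+15) = Gamma(37, 33).
Predictive mean over a 7-day window = T·E[λ|data] = 7·37/33 = 259/33.

259/33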